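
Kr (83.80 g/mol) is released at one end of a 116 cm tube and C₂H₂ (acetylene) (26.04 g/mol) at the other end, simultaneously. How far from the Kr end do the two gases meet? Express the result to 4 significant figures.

41.52 cm

In equal time, each gas travels a distance ∝ its rate ∝ 1/√M, so d_Kr/d_C₂H₂ = √(M_C₂H₂/M_Kr) = √(26.04/83.80) = 0.5574.
With d_Kr + d_C₂H₂ = 116 cm, d_C₂H₂ = 116/(1 + 0.5574) = 74.48 cm.
d_Kr = 116 − 74.48 = 41.52 cm.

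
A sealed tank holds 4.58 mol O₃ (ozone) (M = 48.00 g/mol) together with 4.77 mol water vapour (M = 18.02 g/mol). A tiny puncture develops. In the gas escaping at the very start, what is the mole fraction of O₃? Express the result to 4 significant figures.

0.3704

Rate_i ∝ x_i/√M_i (Graham's law weighted by mole fraction), so the effusate composition follows n_i/√M_i.
So x_O₃ in the escaping gas = (n_O₃/√M_O₃) / Σ(n_i/√M_i)
= (4.58/√48.00) / (4.58/√48.00 + 4.77/√18.02) = 0.6611/(0.6611 + 1.124) = 0.3704.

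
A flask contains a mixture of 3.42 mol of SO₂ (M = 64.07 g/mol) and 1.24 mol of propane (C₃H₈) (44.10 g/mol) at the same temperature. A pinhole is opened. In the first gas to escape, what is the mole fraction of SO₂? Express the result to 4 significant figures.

The effusion rate of species i is ∝ p_i/√M_i ∝ n_i/√M_i.
So x_SO₂ in the escaping gas = (n_SO₂/√M_SO₂) / Σ(n_i/√M_i)
= (3.42/√64.07) / (3.42/√64.07 + 1.24/√44.10) = 0.4273/(0.4273 + 0.1867) = 0.6959.

0.6959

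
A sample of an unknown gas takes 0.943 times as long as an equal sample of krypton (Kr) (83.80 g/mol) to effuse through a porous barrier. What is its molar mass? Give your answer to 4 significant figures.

74.52 g/mol

Using Graham's law: t_X/t_Kr = √(M_X/M_Kr).
0.943 = √(M_X/83.80)
M_X = 83.80 × 0.943² = 83.80 × 0.8892 = 74.52 g/mol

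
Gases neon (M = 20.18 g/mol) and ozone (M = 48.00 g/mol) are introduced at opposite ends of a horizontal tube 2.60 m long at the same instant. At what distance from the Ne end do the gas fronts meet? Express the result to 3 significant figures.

Graham's law gives d_Ne/d_O₃ = rate_Ne/rate_O₃ = √(M_O₃/M_Ne) = √(48.00/20.18) = 1.542.
With d_Ne + d_O₃ = 2.60 m, d_O₃ = 2.60/(1 + 1.542) = 1.023 m.
d_Ne = 2.60 − 1.023 = 1.58 m.

1.58 m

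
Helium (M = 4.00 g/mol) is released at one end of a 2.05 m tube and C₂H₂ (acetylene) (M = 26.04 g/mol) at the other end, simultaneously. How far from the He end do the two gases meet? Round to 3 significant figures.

1.47 m

The fronts meet when d_He + d_C₂H₂ = L with d_He/d_C₂H₂ = √(M_C₂H₂/M_He) (Graham's law). Here √(M_C₂H₂/M_He) = √(26.04/4.00) = 2.551.
With d_He + d_C₂H₂ = 2.05 m, d_C₂H₂ = 2.05/(1 + 2.551) = 0.5772 m.
d_He = 2.05 − 0.5772 = 1.47 m.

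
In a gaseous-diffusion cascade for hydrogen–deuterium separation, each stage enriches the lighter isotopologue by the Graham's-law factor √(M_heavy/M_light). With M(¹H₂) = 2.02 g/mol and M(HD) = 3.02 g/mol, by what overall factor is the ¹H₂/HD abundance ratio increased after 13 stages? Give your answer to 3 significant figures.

Overall factor = α^13 with α = √(3.02/2.02), i.e. (3.02/2.02)^(13/2).
= 1.49505^(13/2) = 13.7.

13.7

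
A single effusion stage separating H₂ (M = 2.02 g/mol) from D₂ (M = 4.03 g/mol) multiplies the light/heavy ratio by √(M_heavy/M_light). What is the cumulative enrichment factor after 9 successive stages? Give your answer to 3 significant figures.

The single-stage factor is √(M_heavy/M_light), so 9 stages give [√(4.03/2.02)]^9 = (4.03/2.02)^(9/2).
= 1.99505^(9/2) = 22.4.

22.4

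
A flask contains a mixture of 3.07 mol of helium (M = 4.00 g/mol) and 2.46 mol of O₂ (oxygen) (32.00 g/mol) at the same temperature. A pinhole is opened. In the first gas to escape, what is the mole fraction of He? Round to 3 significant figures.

0.779

Effusion rate of each component ∝ n_i/√M_i (partial pressure × 1/√M).
Mole fraction of He in the effusate = (n_He/√M_He) / (n_He/√M_He + n_O₂/√M_O₂)
= (3.07/√4.00) / (3.07/√4.00 + 2.46/√32.00) = 1.535/(1.535 + 0.4349) = 0.779.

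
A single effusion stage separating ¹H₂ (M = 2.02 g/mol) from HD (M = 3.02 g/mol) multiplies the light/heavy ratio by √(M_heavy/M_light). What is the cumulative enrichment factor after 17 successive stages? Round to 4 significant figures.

Overall factor = α^17 with α = √(3.02/2.02), i.e. (3.02/2.02)^(17/2).
= 1.49505^(17/2) = 30.52.

30.52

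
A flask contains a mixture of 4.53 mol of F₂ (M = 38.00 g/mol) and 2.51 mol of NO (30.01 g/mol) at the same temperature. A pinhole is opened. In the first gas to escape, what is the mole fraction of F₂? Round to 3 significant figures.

Effusion rate of each component ∝ n_i/√M_i (partial pressure × 1/√M).
So x_F₂ in the escaping gas = (n_F₂/√M_F₂) / Σ(n_i/√M_i)
= (4.53/√38.00) / (4.53/√38.00 + 2.51/√30.01) = 0.7349/(0.7349 + 0.4582) = 0.616.

0.616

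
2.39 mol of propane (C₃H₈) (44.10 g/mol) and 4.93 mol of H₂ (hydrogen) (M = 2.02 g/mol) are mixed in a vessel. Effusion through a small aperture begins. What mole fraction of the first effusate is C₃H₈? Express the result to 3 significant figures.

Effusion rate of each component ∝ n_i/√M_i (partial pressure × 1/√M).
Mole fraction of C₃H₈ in the effusate = (n_C₃H₈/√M_C₃H₈) / (n_C₃H₈/√M_C₃H₈ + n_H₂/√M_H₂)
= (2.39/√44.10) / (2.39/√44.10 + 4.93/√2.02) = 0.3599/(0.3599 + 3.469) = 0.0940.

0.0940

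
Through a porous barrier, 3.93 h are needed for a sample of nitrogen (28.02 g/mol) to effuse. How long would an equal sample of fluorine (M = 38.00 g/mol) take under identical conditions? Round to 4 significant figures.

4.577 h

By Graham's law, t_F₂/t_N₂ = √(M_F₂/M_N₂) = √(38.00/28.02) = √1.356 = 1.165.
So the time for F₂ is 3.93 × 1.165 = 4.577 h.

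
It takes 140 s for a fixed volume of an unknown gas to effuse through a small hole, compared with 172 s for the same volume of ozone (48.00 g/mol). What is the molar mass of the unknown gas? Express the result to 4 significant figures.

31.80 g/mol

From Graham's law, t_X/t_O₃ = √(M_X/M_O₃).
140/172 = 0.8140 = √(M_X/48.00)
M_X = 48.00 × 0.8140² = 48.00 × 0.6625 = 31.80 g/mol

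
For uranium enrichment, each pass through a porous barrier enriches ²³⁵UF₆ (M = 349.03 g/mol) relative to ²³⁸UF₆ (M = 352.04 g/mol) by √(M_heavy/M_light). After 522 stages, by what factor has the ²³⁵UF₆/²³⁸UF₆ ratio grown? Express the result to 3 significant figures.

9.40

Overall factor = α^522 with α = √(352.04/349.03), i.e. (352.04/349.03)^(522/2).
= 1.00862^261 = 9.40.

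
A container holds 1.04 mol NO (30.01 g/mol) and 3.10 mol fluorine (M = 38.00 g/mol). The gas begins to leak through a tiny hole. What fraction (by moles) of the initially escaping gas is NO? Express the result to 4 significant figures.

0.2741

Rate_i ∝ x_i/√M_i (Graham's law weighted by mole fraction), so the effusate composition follows n_i/√M_i.
Mole fraction of NO in the effusate = (n_NO/√M_NO) / (n_NO/√M_NO + n_F₂/√M_F₂)
= (1.04/√30.01) / (1.04/√30.01 + 3.10/√38.00) = 0.1898/(0.1898 + 0.5029) = 0.2741.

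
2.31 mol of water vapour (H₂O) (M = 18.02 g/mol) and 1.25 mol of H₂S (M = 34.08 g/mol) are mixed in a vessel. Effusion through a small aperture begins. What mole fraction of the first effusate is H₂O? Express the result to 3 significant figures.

0.718

Rate_i ∝ x_i/√M_i (Graham's law weighted by mole fraction), so the effusate composition follows n_i/√M_i.
Mole fraction of H₂O in the effusate = (n_H₂O/√M_H₂O) / (n_H₂O/√M_H₂O + n_H₂S/√M_H₂S)
= (2.31/√18.02) / (2.31/√18.02 + 1.25/√34.08) = 0.5442/(0.5442 + 0.2141) = 0.718.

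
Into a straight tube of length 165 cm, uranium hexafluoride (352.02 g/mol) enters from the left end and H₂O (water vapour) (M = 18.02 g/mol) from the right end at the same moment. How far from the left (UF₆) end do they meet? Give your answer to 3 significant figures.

Distances travelled in equal time are proportional to diffusion rates, so d_UF₆/d_H₂O = √(M_H₂O/M_UF₆) = √(18.02/352.02) = 0.2263.
With d_UF₆ + d_H₂O = 165 cm, d_H₂O = 165/(1 + 0.2263) = 134.6 cm.
d_UF₆ = 165 − 134.6 = 30.4 cm.

30.4 cm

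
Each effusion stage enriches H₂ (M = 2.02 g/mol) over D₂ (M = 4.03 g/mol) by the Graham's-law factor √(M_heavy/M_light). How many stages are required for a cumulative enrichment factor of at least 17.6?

9

Single-stage factor α = √(4.03/2.02), so ln α = ½ ln(1.99505) = 0.3453.
Need α^N ≥ 17.6 ⇒ N ≥ ln(17.6) / ln α = 2.868 / 0.3453 = 8.30.
So at least 9 stages are needed.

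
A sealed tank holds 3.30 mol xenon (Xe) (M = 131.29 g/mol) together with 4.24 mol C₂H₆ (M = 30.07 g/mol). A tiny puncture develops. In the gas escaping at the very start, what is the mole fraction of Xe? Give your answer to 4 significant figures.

0.2714

Effusion rate of each component ∝ n_i/√M_i (partial pressure × 1/√M).
Mole fraction of Xe in the effusate = (n_Xe/√M_Xe) / (n_Xe/√M_Xe + n_C₂H₆/√M_C₂H₆)
= (3.30/√131.29) / (3.30/√131.29 + 4.24/√30.07) = 0.2880/(0.2880 + 0.7732) = 0.2714.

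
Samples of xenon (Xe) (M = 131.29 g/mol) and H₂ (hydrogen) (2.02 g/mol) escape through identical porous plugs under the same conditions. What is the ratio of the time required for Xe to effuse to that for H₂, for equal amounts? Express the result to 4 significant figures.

8.062

Graham's law gives t_Xe/t_H₂ = √(M_Xe/M_H₂) = √(131.29/2.02) = √65.00 = 8.062.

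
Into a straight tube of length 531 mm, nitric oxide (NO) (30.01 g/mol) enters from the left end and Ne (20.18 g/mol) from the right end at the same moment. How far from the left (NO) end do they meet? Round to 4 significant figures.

239.2 mm

The fronts meet when d_NO + d_Ne = L with d_NO/d_Ne = √(M_Ne/M_NO) (Graham's law). Here √(M_Ne/M_NO) = √(20.18/30.01) = 0.8200.
With d_NO + d_Ne = 531 mm, d_Ne = 531/(1 + 0.8200) = 291.8 mm.
d_NO = 531 − 291.8 = 239.2 mm.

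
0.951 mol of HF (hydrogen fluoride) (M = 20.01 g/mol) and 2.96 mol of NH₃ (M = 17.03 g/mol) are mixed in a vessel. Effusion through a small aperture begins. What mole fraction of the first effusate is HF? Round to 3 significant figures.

0.229

The effusion rate of species i is ∝ p_i/√M_i ∝ n_i/√M_i.
So x_HF in the escaping gas = (n_HF/√M_HF) / Σ(n_i/√M_i)
= (0.951/√20.01) / (0.951/√20.01 + 2.96/√17.03) = 0.2126/(0.2126 + 0.7173) = 0.229.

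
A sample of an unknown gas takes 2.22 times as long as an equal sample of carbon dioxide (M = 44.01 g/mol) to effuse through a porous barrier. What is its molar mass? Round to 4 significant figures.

216.9 g/mol

Graham's law gives t_X/t_CO₂ = √(M_X/M_CO₂).
2.22 = √(M_X/44.01)
M_X = 44.01 × 2.22² = 44.01 × 4.928 = 216.9 g/mol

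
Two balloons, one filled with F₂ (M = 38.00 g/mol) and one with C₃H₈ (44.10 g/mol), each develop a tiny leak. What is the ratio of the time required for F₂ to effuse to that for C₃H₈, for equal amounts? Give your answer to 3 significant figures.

Using Graham's law: t_F₂/t_C₃H₈ = √(M_F₂/M_C₃H₈) = √(38.00/44.10) = √0.8617 = 0.928.

0.928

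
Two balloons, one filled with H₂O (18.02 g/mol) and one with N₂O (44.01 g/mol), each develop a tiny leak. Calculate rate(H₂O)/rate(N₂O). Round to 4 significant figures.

1.563

From Graham's law, rate_H₂O/rate_N₂O = √(M_N₂O/M_H₂O) = √(44.01/18.02) = √2.442 = 1.563.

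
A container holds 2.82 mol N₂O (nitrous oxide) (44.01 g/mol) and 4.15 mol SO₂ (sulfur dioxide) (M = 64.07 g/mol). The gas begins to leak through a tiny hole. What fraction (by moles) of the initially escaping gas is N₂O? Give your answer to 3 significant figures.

Each component's effusion rate ∝ (its partial pressure)·(1/√M) ∝ n_i/√M_i.
x_N₂O(eff) = (n_N₂O/√M_N₂O) / (n_N₂O/√M_N₂O + n_SO₂/√M_SO₂)
= (2.82/√44.01) / (2.82/√44.01 + 4.15/√64.07) = 0.4251/(0.4251 + 0.5185) = 0.451.

0.451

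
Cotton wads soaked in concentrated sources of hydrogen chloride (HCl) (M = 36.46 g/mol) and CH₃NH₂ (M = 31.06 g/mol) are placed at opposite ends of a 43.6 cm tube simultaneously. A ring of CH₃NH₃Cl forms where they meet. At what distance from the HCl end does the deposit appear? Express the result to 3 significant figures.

20.9 cm

In equal time, each gas travels a distance ∝ its rate ∝ 1/√M, so d_HCl/d_CH₃NH₂ = √(M_CH₃NH₂/M_HCl) = √(31.06/36.46) = 0.9230.
With d_HCl + d_CH₃NH₂ = 43.6 cm, d_CH₃NH₂ = 43.6/(1 + 0.9230) = 22.67 cm.
d_HCl = 43.6 − 22.67 = 20.9 cm.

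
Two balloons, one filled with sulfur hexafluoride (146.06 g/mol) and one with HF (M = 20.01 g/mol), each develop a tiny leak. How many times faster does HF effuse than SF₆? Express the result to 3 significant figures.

Since effusion rate ∝ 1/√M, rate_HF/rate_SF₆ = √(M_SF₆/M_HF) = √(146.06/20.01) = √7.299 = 2.70.

2.70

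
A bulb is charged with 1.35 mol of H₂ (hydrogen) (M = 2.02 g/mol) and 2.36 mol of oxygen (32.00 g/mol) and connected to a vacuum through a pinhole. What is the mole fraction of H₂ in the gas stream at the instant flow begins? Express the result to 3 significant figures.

0.695

Effusion rate of each component ∝ n_i/√M_i (partial pressure × 1/√M).
Mole fraction of H₂ in the effusate = (n_H₂/√M_H₂) / (n_H₂/√M_H₂ + n_O₂/√M_O₂)
= (1.35/√2.02) / (1.35/√2.02 + 2.36/√32.00) = 0.9499/(0.9499 + 0.4172) = 0.695.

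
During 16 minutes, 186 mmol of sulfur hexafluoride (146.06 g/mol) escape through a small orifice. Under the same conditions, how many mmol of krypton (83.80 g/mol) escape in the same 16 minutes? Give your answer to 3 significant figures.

Since effusion rate ∝ 1/√M, rate_Kr/rate_SF₆ = √(M_SF₆/M_Kr) = √(146.06/83.80) = √1.743 = 1.320.
So the amount for Kr is 186 × 1.320 = 246 mmol.

246 mmol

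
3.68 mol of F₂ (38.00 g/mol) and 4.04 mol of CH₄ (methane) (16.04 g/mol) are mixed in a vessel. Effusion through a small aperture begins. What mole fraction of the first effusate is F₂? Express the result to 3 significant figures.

0.372

Effusion rate of each component ∝ n_i/√M_i (partial pressure × 1/√M).
Mole fraction of F₂ in the effusate = (n_F₂/√M_F₂) / (n_F₂/√M_F₂ + n_CH₄/√M_CH₄)
= (3.68/√38.00) / (3.68/√38.00 + 4.04/√16.04) = 0.5970/(0.5970 + 1.009) = 0.372.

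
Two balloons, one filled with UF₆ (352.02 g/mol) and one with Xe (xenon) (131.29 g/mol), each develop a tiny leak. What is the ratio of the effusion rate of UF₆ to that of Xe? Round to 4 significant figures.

0.6107

From Graham's law, rate_UF₆/rate_Xe = √(M_Xe/M_UF₆) = √(131.29/352.02) = √0.3730 = 0.6107.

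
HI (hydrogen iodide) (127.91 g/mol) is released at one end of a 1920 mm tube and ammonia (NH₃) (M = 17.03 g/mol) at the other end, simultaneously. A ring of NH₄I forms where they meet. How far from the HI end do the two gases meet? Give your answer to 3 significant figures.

Graham's law gives d_HI/d_NH₃ = rate_HI/rate_NH₃ = √(M_NH₃/M_HI) = √(17.03/127.91) = 0.3649.
With d_HI + d_NH₃ = 1920 mm, d_NH₃ = 1920/(1 + 0.3649) = 1407 mm.
d_HI = 1920 − 1407 = 513 mm.

513 mm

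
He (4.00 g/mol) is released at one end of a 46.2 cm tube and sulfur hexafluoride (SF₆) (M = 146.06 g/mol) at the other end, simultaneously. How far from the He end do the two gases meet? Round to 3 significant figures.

39.6 cm

Distances travelled in equal time are proportional to diffusion rates, so d_He/d_SF₆ = √(M_SF₆/M_He) = √(146.06/4.00) = 6.043.
With d_He + d_SF₆ = 46.2 cm, d_SF₆ = 46.2/(1 + 6.043) = 6.560 cm.
d_He = 46.2 − 6.560 = 39.6 cm.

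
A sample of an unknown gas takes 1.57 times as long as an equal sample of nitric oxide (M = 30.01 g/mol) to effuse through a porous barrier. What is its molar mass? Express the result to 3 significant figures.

74.0 g/mol

By Graham's law, t_X/t_NO = √(M_X/M_NO).
1.57 = √(M_X/30.01)
M_X = 30.01 × 1.57² = 30.01 × 2.465 = 74.0 g/mol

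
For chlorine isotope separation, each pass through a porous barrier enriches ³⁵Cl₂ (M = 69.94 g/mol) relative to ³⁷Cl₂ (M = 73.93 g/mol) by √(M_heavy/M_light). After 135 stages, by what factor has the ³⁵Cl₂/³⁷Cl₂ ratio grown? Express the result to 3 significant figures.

42.3

Overall factor = α^135 with α = √(73.93/69.94), i.e. (73.93/69.94)^(135/2).
= 1.05705^(135/2) = 42.3.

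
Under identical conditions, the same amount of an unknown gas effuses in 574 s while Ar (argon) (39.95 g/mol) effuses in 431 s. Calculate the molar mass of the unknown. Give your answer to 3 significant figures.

Since effusion rate ∝ 1/√M, t_X/t_Ar = √(M_X/M_Ar).
574/431 = 1.332 = √(M_X/39.95)
M_X = 39.95 × 1.332² = 39.95 × 1.774 = 70.9 g/mol

70.9 g/mol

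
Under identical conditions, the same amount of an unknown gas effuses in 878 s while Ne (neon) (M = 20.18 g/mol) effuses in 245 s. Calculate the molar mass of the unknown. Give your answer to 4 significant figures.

Since effusion rate ∝ 1/√M, t_X/t_Ne = √(M_X/M_Ne).
878/245 = 3.584 = √(M_X/20.18)
M_X = 20.18 × 3.584² = 20.18 × 12.84 = 259.2 g/mol

259.2 g/mol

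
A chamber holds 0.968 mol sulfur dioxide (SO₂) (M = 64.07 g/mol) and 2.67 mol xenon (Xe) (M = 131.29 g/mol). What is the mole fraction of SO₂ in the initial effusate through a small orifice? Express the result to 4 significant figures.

0.3417

Each component's effusion rate ∝ (its partial pressure)·(1/√M) ∝ n_i/√M_i.
So x_SO₂ in the escaping gas = (n_SO₂/√M_SO₂) / Σ(n_i/√M_i)
= (0.968/√64.07) / (0.968/√64.07 + 2.67/√131.29) = 0.1209/(0.1209 + 0.2330) = 0.3417.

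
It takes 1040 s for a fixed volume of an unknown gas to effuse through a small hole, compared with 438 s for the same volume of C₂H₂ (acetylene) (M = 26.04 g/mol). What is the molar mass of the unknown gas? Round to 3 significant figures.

Using Graham's law: t_X/t_C₂H₂ = √(M_X/M_C₂H₂).
1040/438 = 2.374 = √(M_X/26.04)
M_X = 26.04 × 2.374² = 26.04 × 5.638 = 147 g/mol

147 g/mol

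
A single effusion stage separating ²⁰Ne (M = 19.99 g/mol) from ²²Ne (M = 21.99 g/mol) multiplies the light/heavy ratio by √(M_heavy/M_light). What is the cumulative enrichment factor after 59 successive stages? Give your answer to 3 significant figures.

The single-stage factor is √(M_heavy/M_light), so 59 stages give [√(21.99/19.99)]^59 = (21.99/19.99)^(59/2).
= 1.10005^(59/2) = 16.7.

16.7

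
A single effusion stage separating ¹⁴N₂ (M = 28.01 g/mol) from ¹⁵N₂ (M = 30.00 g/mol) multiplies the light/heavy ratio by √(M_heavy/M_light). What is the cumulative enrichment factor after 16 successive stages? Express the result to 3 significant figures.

Each stage multiplies the ratio by α = √(30.00/28.01), so after 16 stages the overall factor is α^16 = (30.00/28.01)^(16/2).
= 1.07105^8 = 1.73.

1.73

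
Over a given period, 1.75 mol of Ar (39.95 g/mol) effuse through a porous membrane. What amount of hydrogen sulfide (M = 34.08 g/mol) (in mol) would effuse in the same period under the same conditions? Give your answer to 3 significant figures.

Graham's law gives rate_H₂S/rate_Ar = √(M_Ar/M_H₂S) = √(39.95/34.08) = √1.172 = 1.083.
So the amount for H₂S is 1.75 × 1.083 = 1.89 mol.

1.89 mol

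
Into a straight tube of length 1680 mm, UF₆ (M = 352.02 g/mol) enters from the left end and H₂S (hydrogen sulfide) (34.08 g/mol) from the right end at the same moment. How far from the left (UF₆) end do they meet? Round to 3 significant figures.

In equal time, each gas travels a distance ∝ its rate ∝ 1/√M, so d_UF₆/d_H₂S = √(M_H₂S/M_UF₆) = √(34.08/352.02) = 0.3111.
With d_UF₆ + d_H₂S = 1680 mm, d_H₂S = 1680/(1 + 0.3111) = 1281 mm.
d_UF₆ = 1680 − 1281 = 399 mm.

399 mm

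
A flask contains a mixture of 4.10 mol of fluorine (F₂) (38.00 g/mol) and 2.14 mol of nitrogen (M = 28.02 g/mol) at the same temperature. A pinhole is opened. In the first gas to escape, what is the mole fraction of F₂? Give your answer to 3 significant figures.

The effusion rate of species i is ∝ p_i/√M_i ∝ n_i/√M_i.
So x_F₂ in the escaping gas = (n_F₂/√M_F₂) / Σ(n_i/√M_i)
= (4.10/√38.00) / (4.10/√38.00 + 2.14/√28.02) = 0.6651/(0.6651 + 0.4043) = 0.622.

0.622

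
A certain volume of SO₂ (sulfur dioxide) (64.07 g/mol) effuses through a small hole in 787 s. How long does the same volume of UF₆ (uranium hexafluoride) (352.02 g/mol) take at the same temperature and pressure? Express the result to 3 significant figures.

1840 s

Using Graham's law: t_UF₆/t_SO₂ = √(M_UF₆/M_SO₂) = √(352.02/64.07) = √5.494 = 2.344.
So the time for UF₆ is 787 × 2.344 = 1840 s.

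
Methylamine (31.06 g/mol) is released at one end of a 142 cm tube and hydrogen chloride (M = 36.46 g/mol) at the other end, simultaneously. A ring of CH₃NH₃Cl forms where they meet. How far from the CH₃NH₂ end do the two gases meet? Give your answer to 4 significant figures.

Graham's law gives d_CH₃NH₂/d_HCl = rate_CH₃NH₂/rate_HCl = √(M_HCl/M_CH₃NH₂) = √(36.46/31.06) = 1.083.
With d_CH₃NH₂ + d_HCl = 142 cm, d_HCl = 142/(1 + 1.083) = 68.16 cm.
d_CH₃NH₂ = 142 − 68.16 = 73.84 cm.

73.84 cm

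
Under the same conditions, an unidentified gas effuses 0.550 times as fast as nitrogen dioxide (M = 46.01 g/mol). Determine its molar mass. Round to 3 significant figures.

By Graham's law, rate_X/rate_NO₂ = √(M_NO₂/M_X).
0.550 = √(46.01/M_X)
M_X = 46.01 / 0.550² = 46.01 / 0.3025 = 152 g/mol

152 g/mol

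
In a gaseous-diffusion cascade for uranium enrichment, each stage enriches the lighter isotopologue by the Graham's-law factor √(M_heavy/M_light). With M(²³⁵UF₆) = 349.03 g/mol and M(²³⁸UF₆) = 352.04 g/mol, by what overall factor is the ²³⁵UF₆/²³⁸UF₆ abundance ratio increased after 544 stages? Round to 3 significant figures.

10.3

The single-stage factor is √(M_heavy/M_light), so 544 stages give [√(352.04/349.03)]^544 = (352.04/349.03)^(544/2).
= 1.00862^272 = 10.3.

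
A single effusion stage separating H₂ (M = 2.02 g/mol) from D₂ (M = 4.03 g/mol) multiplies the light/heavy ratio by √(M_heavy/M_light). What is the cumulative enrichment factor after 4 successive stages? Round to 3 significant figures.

The single-stage factor is √(M_heavy/M_light), so 4 stages give [√(4.03/2.02)]^4 = (4.03/2.02)^(4/2).
= 1.99505^2 = 3.98.

3.98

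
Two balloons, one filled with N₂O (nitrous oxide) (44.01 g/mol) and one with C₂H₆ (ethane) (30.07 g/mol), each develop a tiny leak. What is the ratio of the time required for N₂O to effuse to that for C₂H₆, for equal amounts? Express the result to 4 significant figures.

From Graham's law, t_N₂O/t_C₂H₆ = √(M_N₂O/M_C₂H₆) = √(44.01/30.07) = √1.464 = 1.210.

1.210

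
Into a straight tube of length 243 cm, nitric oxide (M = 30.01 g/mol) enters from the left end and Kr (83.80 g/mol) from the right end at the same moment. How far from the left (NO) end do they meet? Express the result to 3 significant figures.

152 cm

Distances travelled in equal time are proportional to diffusion rates, so d_NO/d_Kr = √(M_Kr/M_NO) = √(83.80/30.01) = 1.671.
With d_NO + d_Kr = 243 cm, d_Kr = 243/(1 + 1.671) = 90.98 cm.
d_NO = 243 − 90.98 = 152 cm.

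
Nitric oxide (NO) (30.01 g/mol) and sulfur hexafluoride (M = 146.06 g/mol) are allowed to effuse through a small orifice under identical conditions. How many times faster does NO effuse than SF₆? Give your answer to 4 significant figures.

2.206

From Graham's law, rate_NO/rate_SF₆ = √(M_SF₆/M_NO) = √(146.06/30.01) = √4.867 = 2.206.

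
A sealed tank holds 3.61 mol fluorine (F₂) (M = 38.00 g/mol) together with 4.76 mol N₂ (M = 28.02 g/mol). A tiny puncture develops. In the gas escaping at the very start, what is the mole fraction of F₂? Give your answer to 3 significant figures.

0.394

Each component's effusion rate ∝ (its partial pressure)·(1/√M) ∝ n_i/√M_i.
Mole fraction of F₂ in the effusate = (n_F₂/√M_F₂) / (n_F₂/√M_F₂ + n_N₂/√M_N₂)
= (3.61/√38.00) / (3.61/√38.00 + 4.76/√28.02) = 0.5856/(0.5856 + 0.8992) = 0.394.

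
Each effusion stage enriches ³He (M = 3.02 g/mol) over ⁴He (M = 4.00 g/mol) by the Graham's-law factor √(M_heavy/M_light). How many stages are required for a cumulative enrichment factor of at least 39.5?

27

Per stage α = (4.00/3.02)^(1/2) = 1.32450^0.5, giving ln α = 0.1405.
Need α^N ≥ 39.5 ⇒ N ≥ ln(39.5) / ln α = 3.676 / 0.1405 = 26.16.
Rounding up, N = 27 stages.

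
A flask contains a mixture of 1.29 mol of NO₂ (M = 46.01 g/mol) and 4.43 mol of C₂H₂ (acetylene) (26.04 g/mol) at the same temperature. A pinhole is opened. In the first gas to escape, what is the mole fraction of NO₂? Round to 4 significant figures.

Effusion rate of each component ∝ n_i/√M_i (partial pressure × 1/√M).
Mole fraction of NO₂ in the effusate = (n_NO₂/√M_NO₂) / (n_NO₂/√M_NO₂ + n_C₂H₂/√M_C₂H₂)
= (1.29/√46.01) / (1.29/√46.01 + 4.43/√26.04) = 0.1902/(0.1902 + 0.8681) = 0.1797.

0.1797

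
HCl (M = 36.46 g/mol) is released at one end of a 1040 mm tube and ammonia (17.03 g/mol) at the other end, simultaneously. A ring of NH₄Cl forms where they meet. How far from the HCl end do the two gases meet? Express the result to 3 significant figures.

422 mm

The fronts meet when d_HCl + d_NH₃ = L with d_HCl/d_NH₃ = √(M_NH₃/M_HCl) (Graham's law). Here √(M_NH₃/M_HCl) = √(17.03/36.46) = 0.6834.
With d_HCl + d_NH₃ = 1040 mm, d_NH₃ = 1040/(1 + 0.6834) = 617.8 mm.
d_HCl = 1040 − 617.8 = 422 mm.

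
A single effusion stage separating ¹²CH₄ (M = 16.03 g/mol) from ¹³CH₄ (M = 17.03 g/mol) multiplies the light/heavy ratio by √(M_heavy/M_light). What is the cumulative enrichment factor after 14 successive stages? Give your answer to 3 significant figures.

After 14 stages the ratio has grown by (√(17.03/16.03))^14 = (17.03/16.03)^(14/2).
= 1.06238^7 = 1.53.

1.53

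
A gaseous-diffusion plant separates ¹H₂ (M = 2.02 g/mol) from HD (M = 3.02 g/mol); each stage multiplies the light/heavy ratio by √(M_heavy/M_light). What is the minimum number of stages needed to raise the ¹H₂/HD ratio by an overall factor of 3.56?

7

Single-stage factor α = √(3.02/2.02), so ln α = ½ ln(1.49505) = 0.2011.
Need α^N ≥ 3.56 ⇒ N ≥ ln(3.56) / ln α = 1.270 / 0.2011 = 6.31.
Rounding up, N = 7 stages.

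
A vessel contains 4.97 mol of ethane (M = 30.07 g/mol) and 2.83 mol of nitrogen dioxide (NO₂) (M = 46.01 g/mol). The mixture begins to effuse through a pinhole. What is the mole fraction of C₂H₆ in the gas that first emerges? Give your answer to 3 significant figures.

0.685

Each component's effusion rate ∝ (its partial pressure)·(1/√M) ∝ n_i/√M_i.
So x_C₂H₆ in the escaping gas = (n_C₂H₆/√M_C₂H₆) / Σ(n_i/√M_i)
= (4.97/√30.07) / (4.97/√30.07 + 2.83/√46.01) = 0.9063/(0.9063 + 0.4172) = 0.685.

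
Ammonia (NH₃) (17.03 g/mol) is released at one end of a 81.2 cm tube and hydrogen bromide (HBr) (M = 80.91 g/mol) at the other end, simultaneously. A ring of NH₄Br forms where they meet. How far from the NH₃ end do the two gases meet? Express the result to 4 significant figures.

55.66 cm

Graham's law gives d_NH₃/d_HBr = rate_NH₃/rate_HBr = √(M_HBr/M_NH₃) = √(80.91/17.03) = 2.180.
With d_NH₃ + d_HBr = 81.2 cm, d_HBr = 81.2/(1 + 2.180) = 25.54 cm.
d_NH₃ = 81.2 − 25.54 = 55.66 cm.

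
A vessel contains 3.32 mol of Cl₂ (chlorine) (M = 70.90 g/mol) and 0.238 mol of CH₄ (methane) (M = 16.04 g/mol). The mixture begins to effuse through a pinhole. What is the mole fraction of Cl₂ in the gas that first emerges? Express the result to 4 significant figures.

Effusion rate of each component ∝ n_i/√M_i (partial pressure × 1/√M).
x_Cl₂(eff) = (n_Cl₂/√M_Cl₂) / (n_Cl₂/√M_Cl₂ + n_CH₄/√M_CH₄)
= (3.32/√70.90) / (3.32/√70.90 + 0.238/√16.04) = 0.3943/(0.3943 + 0.05943) = 0.8690.

0.8690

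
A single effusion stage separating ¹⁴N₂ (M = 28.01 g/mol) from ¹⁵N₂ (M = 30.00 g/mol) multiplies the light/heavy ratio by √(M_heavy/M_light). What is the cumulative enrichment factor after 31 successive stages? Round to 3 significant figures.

2.90

Overall factor = α^31 with α = √(30.00/28.01), i.e. (30.00/28.01)^(31/2).
= 1.07105^(31/2) = 2.90.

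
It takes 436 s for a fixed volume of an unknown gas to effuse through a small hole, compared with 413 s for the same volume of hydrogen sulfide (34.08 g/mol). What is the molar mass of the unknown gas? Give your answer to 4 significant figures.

37.98 g/mol

By Graham's law, t_X/t_H₂S = √(M_X/M_H₂S).
436/413 = 1.056 = √(M_X/34.08)
M_X = 34.08 × 1.056² = 34.08 × 1.114 = 37.98 g/mol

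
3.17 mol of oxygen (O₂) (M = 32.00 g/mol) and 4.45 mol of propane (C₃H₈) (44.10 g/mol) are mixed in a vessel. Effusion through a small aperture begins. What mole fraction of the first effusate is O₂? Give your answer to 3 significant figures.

Each component's effusion rate ∝ (its partial pressure)·(1/√M) ∝ n_i/√M_i.
x_O₂(eff) = (n_O₂/√M_O₂) / (n_O₂/√M_O₂ + n_C₃H₈/√M_C₃H₈)
= (3.17/√32.00) / (3.17/√32.00 + 4.45/√44.10) = 0.5604/(0.5604 + 0.6701) = 0.455.

0.455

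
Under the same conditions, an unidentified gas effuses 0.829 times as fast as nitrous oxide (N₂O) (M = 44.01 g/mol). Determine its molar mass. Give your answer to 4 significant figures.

Graham's law gives rate_X/rate_N₂O = √(M_N₂O/M_X).
0.829 = √(44.01/M_X)
M_X = 44.01 / 0.829² = 44.01 / 0.6872 = 64.04 g/mol

64.04 g/mol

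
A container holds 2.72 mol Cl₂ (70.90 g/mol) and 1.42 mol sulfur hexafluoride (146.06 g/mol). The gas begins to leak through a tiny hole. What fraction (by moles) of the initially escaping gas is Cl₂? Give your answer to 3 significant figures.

Each component's effusion rate ∝ (its partial pressure)·(1/√M) ∝ n_i/√M_i.
Mole fraction of Cl₂ in the effusate = (n_Cl₂/√M_Cl₂) / (n_Cl₂/√M_Cl₂ + n_SF₆/√M_SF₆)
= (2.72/√70.90) / (2.72/√70.90 + 1.42/√146.06) = 0.3230/(0.3230 + 0.1175) = 0.733.

0.733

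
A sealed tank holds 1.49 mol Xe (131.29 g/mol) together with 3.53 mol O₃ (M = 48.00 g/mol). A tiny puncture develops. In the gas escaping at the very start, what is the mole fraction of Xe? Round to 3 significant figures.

0.203

Rate_i ∝ x_i/√M_i (Graham's law weighted by mole fraction), so the effusate composition follows n_i/√M_i.
So x_Xe in the escaping gas = (n_Xe/√M_Xe) / Σ(n_i/√M_i)
= (1.49/√131.29) / (1.49/√131.29 + 3.53/√48.00) = 0.1300/(0.1300 + 0.5095) = 0.203.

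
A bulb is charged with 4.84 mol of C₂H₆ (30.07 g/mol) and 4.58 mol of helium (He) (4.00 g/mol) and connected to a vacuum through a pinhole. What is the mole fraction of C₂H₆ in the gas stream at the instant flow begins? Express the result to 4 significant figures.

0.2782

Each component's effusion rate ∝ (its partial pressure)·(1/√M) ∝ n_i/√M_i.
So x_C₂H₆ in the escaping gas = (n_C₂H₆/√M_C₂H₆) / Σ(n_i/√M_i)
= (4.84/√30.07) / (4.84/√30.07 + 4.58/√4.00) = 0.8826/(0.8826 + 2.290) = 0.2782.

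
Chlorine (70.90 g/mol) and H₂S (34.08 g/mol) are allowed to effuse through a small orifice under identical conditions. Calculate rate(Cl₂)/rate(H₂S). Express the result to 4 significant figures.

Since effusion rate ∝ 1/√M, rate_Cl₂/rate_H₂S = √(M_H₂S/M_Cl₂) = √(34.08/70.90) = √0.4807 = 0.6933.

0.6933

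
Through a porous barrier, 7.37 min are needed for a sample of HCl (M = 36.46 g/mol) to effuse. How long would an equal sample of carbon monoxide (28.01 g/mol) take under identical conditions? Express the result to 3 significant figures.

6.46 min

Since effusion rate ∝ 1/√M, t_CO/t_HCl = √(M_CO/M_HCl) = √(28.01/36.46) = √0.7682 = 0.8765.
So the time for CO is 7.37 × 0.8765 = 6.46 min.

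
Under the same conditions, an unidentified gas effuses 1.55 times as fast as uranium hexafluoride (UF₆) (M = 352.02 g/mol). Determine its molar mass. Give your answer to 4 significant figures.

146.5 g/mol

Graham's law gives rate_X/rate_UF₆ = √(M_UF₆/M_X).
1.55 = √(352.02/M_X)
M_X = 352.02 / 1.55² = 352.02 / 2.403 = 146.5 g/mol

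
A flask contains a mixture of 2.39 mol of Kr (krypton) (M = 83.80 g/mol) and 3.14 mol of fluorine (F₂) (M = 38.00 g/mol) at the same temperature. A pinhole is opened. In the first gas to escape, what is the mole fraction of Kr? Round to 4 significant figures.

Rate_i ∝ x_i/√M_i (Graham's law weighted by mole fraction), so the effusate composition follows n_i/√M_i.
Mole fraction of Kr in the effusate = (n_Kr/√M_Kr) / (n_Kr/√M_Kr + n_F₂/√M_F₂)
= (2.39/√83.80) / (2.39/√83.80 + 3.14/√38.00) = 0.2611/(0.2611 + 0.5094) = 0.3389.

0.3389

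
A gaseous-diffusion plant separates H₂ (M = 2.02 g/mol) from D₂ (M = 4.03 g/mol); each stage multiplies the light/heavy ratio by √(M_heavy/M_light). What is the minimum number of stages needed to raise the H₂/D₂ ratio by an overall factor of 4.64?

Single-stage factor α = √(4.03/2.02), so ln α = ½ ln(1.99505) = 0.3453.
Need α^N ≥ 4.64 ⇒ N ≥ ln(4.64) / ln α = 1.535 / 0.3453 = 4.44.
Minimum whole number of stages: N = 5.

5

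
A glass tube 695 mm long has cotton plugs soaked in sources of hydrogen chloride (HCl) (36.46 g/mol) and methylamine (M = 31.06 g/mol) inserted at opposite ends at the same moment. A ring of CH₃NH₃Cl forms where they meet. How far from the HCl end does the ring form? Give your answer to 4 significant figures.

In equal time, each gas travels a distance ∝ its rate ∝ 1/√M, so d_HCl/d_CH₃NH₂ = √(M_CH₃NH₂/M_HCl) = √(31.06/36.46) = 0.9230.
With d_HCl + d_CH₃NH₂ = 695 mm, d_CH₃NH₂ = 695/(1 + 0.9230) = 361.4 mm.
d_HCl = 695 − 361.4 = 333.6 mm.

333.6 mm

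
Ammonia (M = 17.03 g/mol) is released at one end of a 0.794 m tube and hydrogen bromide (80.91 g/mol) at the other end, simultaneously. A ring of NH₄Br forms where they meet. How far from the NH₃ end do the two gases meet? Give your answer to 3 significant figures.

Graham's law gives d_NH₃/d_HBr = rate_NH₃/rate_HBr = √(M_HBr/M_NH₃) = √(80.91/17.03) = 2.180.
With d_NH₃ + d_HBr = 0.794 m, d_HBr = 0.794/(1 + 2.180) = 0.2497 m.
d_NH₃ = 0.794 − 0.2497 = 0.544 m.

0.544 m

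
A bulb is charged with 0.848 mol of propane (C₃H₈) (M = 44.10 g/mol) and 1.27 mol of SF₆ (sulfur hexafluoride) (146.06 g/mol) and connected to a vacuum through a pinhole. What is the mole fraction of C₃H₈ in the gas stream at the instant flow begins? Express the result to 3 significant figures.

0.549

The effusion rate of species i is ∝ p_i/√M_i ∝ n_i/√M_i.
Mole fraction of C₃H₈ in the effusate = (n_C₃H₈/√M_C₃H₈) / (n_C₃H₈/√M_C₃H₈ + n_SF₆/√M_SF₆)
= (0.848/√44.10) / (0.848/√44.10 + 1.27/√146.06) = 0.1277/(0.1277 + 0.1051) = 0.549.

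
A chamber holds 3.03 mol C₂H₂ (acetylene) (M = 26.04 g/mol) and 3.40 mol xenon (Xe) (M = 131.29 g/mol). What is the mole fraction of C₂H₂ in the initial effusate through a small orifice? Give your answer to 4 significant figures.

Effusion rate of each component ∝ n_i/√M_i (partial pressure × 1/√M).
x_C₂H₂(eff) = (n_C₂H₂/√M_C₂H₂) / (n_C₂H₂/√M_C₂H₂ + n_Xe/√M_Xe)
= (3.03/√26.04) / (3.03/√26.04 + 3.40/√131.29) = 0.5938/(0.5938 + 0.2967) = 0.6668.

0.6668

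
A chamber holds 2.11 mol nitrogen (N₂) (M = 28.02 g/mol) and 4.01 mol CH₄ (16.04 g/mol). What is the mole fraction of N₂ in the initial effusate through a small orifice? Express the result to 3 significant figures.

0.285

The effusion rate of species i is ∝ p_i/√M_i ∝ n_i/√M_i.
Mole fraction of N₂ in the effusate = (n_N₂/√M_N₂) / (n_N₂/√M_N₂ + n_CH₄/√M_CH₄)
= (2.11/√28.02) / (2.11/√28.02 + 4.01/√16.04) = 0.3986/(0.3986 + 1.001) = 0.285.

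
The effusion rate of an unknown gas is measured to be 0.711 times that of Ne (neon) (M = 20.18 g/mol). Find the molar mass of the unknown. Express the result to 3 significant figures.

Graham's law gives rate_X/rate_Ne = √(M_Ne/M_X).
0.711 = √(20.18/M_X)
M_X = 20.18 / 0.711² = 20.18 / 0.5055 = 39.9 g/mol

39.9 g/mol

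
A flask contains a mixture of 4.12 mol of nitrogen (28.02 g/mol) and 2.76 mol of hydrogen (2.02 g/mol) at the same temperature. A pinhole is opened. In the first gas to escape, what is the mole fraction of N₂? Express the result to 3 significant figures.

Each component's effusion rate ∝ (its partial pressure)·(1/√M) ∝ n_i/√M_i.
Mole fraction of N₂ in the effusate = (n_N₂/√M_N₂) / (n_N₂/√M_N₂ + n_H₂/√M_H₂)
= (4.12/√28.02) / (4.12/√28.02 + 2.76/√2.02) = 0.7783/(0.7783 + 1.942) = 0.286.

0.286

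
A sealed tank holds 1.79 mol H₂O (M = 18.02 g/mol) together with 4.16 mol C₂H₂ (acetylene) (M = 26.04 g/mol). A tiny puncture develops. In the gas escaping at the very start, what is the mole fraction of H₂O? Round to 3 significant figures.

Each component's effusion rate ∝ (its partial pressure)·(1/√M) ∝ n_i/√M_i.
x_H₂O(eff) = (n_H₂O/√M_H₂O) / (n_H₂O/√M_H₂O + n_C₂H₂/√M_C₂H₂)
= (1.79/√18.02) / (1.79/√18.02 + 4.16/√26.04) = 0.4217/(0.4217 + 0.8152) = 0.341.

0.341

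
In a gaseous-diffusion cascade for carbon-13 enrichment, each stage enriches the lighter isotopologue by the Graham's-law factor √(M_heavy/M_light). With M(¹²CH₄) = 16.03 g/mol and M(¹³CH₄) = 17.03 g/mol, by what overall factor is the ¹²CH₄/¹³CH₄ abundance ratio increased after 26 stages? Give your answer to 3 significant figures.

After 26 stages the ratio has grown by (√(17.03/16.03))^26 = (17.03/16.03)^(26/2).
= 1.06238^13 = 2.20.

2.20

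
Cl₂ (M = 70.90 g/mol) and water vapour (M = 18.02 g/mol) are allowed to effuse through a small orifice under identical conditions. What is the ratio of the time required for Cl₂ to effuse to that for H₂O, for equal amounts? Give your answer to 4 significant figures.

Graham's law gives t_Cl₂/t_H₂O = √(M_Cl₂/M_H₂O) = √(70.90/18.02) = √3.935 = 1.984.

1.984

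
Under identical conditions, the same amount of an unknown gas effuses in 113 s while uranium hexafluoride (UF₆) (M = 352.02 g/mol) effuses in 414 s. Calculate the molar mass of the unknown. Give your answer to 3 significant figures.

Using Graham's law: t_X/t_UF₆ = √(M_X/M_UF₆).
113/414 = 0.2729 = √(M_X/352.02)
M_X = 352.02 × 0.2729² = 352.02 × 0.07450 = 26.2 g/mol

26.2 g/mol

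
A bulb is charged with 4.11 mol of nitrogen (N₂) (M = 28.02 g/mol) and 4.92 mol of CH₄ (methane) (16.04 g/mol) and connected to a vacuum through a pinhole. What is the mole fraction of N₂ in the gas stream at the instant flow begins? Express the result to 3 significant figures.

Effusion rate of each component ∝ n_i/√M_i (partial pressure × 1/√M).
So x_N₂ in the escaping gas = (n_N₂/√M_N₂) / Σ(n_i/√M_i)
= (4.11/√28.02) / (4.11/√28.02 + 4.92/√16.04) = 0.7764/(0.7764 + 1.228) = 0.387.

0.387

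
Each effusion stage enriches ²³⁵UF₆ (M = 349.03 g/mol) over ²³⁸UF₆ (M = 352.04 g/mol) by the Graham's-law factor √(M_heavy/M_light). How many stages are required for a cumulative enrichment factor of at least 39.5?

Single-stage factor α = √(352.04/349.03), so ln α = ½ ln(1.00862) = 0.004293.
Need α^N ≥ 39.5 ⇒ N ≥ ln(39.5) / ln α = 3.676 / 0.004293 = 856.26.
Rounding up, N = 857 stages.

857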